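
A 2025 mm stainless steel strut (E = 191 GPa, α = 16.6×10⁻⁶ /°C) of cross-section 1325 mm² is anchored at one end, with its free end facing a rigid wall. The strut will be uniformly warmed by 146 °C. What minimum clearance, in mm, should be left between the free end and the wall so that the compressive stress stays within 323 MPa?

g ≈ 1.48 mm

Free expansion if unrestrained: δ_free = αΔT L = 16.6×10⁻⁶ × 146 × 2025 = 4.908 mm.
A stress of 323 MPa corresponds to the wall pushing the strut back by σL/E = 323×2025/(191×10³) = 3.424 mm.
The gap must absorb the remainder: g_min = 4.908 − 3.424 = 1.483 mm.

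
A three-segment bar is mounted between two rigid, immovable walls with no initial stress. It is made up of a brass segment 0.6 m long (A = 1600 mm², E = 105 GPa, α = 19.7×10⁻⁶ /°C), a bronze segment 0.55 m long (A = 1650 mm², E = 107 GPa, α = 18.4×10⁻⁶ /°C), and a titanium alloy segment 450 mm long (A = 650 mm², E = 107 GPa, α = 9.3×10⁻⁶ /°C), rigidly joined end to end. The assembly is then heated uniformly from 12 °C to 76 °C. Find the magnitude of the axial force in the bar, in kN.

P ≈ 127 kN (compressive)

With the walls removed the bar would change length by δ_free = Σ αᵢΔT Lᵢ = 19.7×10⁻⁶×64×600 + 18.4×10⁻⁶×64×550 + 9.3×10⁻⁶×64×450 = 1.672 mm.
The walls prevent any net length change, so an axial force P (same in every segment) develops. Compatibility: P · Σ Lᵢ/(AᵢEᵢ) = δ_free.
Σ Lᵢ/(AᵢEᵢ) = 600/(1600×105×10³) + 550/(1650×107×10³) + 450/(650×107×10³) = 1.316×10⁻⁵ mm/N.
Hence P = δ_free / Σ(L/AE) = 1.672/1.316×10⁻⁵ = 127.1 kN (compressive).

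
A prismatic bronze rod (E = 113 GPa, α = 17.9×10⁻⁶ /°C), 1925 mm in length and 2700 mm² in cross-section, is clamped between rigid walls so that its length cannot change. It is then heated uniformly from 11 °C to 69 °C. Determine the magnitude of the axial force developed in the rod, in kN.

The ends cannot move, so σ = EαΔT = 113×10³ × 17.9×10⁻⁶ × 58 = 117.3 MPa.
P = AEαΔT = 2700 × 113×10³ × 17.9×10⁻⁶ × 58 = 316.8 kN (compressive).

P ≈ 317 kN (compressive)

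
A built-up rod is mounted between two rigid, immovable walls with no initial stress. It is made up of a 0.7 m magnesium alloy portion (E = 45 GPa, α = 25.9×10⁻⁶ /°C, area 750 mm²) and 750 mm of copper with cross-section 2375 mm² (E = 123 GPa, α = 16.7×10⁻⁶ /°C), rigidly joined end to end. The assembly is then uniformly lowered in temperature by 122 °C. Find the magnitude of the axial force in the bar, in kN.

Free thermal contraction of the whole bar: Σ αᵢΔT Lᵢ = 25.9×10⁻⁶×122×700 + 16.7×10⁻⁶×122×750 = 3.74 mm.
The walls prevent any net length change, so an axial force P (same in every segment) develops. Compatibility: P · Σ Lᵢ/(AᵢEᵢ) = δ_free.
The series flexibility is Σ Lᵢ/(AᵢEᵢ) = 700/(750×45×10³) + 750/(2375×123×10³) = 2.331×10⁻⁵ mm/N.
Hence P = δ_free / Σ(L/AE) = 3.74/2.331×10⁻⁵ = 160.5 kN (tensile).

P ≈ 160 kN (tensile)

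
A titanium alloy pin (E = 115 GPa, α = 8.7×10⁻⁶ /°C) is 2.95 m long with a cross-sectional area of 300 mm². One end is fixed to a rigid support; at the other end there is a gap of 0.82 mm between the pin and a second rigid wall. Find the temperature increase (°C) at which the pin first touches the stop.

ΔT ≈ 32 °C

Contact occurs when the free expansion equals the gap: αΔT L = 0.82 mm.
ΔT = 0.82 / (8.7×10⁻⁶ × 2950) = 31.95 °C.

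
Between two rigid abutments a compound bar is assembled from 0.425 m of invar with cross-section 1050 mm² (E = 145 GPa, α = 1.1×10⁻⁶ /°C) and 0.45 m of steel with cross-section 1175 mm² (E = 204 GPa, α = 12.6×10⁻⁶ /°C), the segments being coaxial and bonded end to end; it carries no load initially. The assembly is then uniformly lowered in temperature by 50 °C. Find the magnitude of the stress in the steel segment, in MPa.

If the supports were absent, the total length change would be Σ αᵢΔT Lᵢ = 1.1×10⁻⁶×50×425 + 12.6×10⁻⁶×50×450 = 0.3069 mm.
The walls prevent any net length change, so an axial force P (same in every segment) develops. Compatibility: P · Σ Lᵢ/(AᵢEᵢ) = δ_free.
The series flexibility is Σ Lᵢ/(AᵢEᵢ) = 425/(1050×145×10³) + 450/(1175×204×10³) = 4.669×10⁻⁶ mm/N.
Hence P = δ_free / Σ(L/AE) = 0.3069/4.669×10⁻⁶ = 65.73 kN (tensile).
σ_{steel} = P / A = 65730 / 1175 = 55.94 MPa.

σ ≈ 55.9 MPa (tensile)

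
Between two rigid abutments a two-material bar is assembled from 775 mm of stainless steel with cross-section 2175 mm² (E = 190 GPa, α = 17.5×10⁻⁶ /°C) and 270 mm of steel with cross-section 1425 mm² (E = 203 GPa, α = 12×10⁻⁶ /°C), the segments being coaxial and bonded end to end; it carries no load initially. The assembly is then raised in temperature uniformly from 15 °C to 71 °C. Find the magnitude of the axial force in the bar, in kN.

With the walls removed the bar would change length by δ_free = Σ αᵢΔT Lᵢ = 17.5×10⁻⁶×56×775 + 12×10⁻⁶×56×270 = 0.9409 mm.
Since the ends are fixed, an axial force P builds up, equal in every segment, with P · Σ Lᵢ/(AᵢEᵢ) = δ_free.
The series flexibility is Σ Lᵢ/(AᵢEᵢ) = 775/(2175×190×10³) + 270/(1425×203×10³) = 2.809×10⁻⁶ mm/N.
P = 0.9409 / 2.809×10⁻⁶ = 335000 N = 335 kN, compressive.

P ≈ 335 kN (compressive)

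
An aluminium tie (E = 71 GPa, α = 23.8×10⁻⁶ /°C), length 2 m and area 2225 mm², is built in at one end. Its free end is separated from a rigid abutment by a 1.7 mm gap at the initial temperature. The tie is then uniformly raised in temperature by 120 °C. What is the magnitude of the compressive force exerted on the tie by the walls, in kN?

Free thermal elongation = αΔT L = 23.8×10⁻⁶ × 120 × 2000 = 5.712 mm.
The gap closes (δ_free > 1.7 mm) and the wall then resists a further 5.712 − 1.7 = 4.012 mm of expansion.
So σ = E(δ_free − g)/L = 71×10³ × 4.012/2000 = 142.4 MPa.
Force on the wall = σA = 142.4 × 2225 mm² = 316.9 kN.

P ≈ 317 kN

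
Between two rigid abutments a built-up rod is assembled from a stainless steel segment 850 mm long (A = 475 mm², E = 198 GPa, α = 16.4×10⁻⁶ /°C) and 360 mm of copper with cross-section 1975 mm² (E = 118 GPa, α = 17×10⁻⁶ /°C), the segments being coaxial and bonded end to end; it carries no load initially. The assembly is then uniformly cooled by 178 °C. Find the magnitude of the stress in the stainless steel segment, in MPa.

σ ≈ 710 MPa (tensile)

With the walls removed the bar would change length by δ_free = Σ αᵢΔT Lᵢ = 16.4×10⁻⁶×178×850 + 17×10⁻⁶×178×360 = 3.571 mm.
Since the ends are fixed, an axial force P builds up, equal in every segment, with P · Σ Lᵢ/(AᵢEᵢ) = δ_free.
The series flexibility is Σ Lᵢ/(AᵢEᵢ) = 850/(475×198×10³) + 360/(1975×118×10³) = 1.058×10⁻⁵ mm/N.
So P = 3.571 / 1.058×10⁻⁵ = 337.4 kN, tensile.
σ_{stainless steel} = P / A = 337400 / 475 = 710.3 MPa.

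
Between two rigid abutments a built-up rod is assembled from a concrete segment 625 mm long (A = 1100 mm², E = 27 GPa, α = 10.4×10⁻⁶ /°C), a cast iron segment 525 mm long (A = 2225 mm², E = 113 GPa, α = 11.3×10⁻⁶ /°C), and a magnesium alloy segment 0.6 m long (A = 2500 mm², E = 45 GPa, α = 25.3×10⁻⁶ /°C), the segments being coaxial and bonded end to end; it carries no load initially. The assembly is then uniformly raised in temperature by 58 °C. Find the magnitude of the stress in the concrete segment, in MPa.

σ ≈ 51.1 MPa (compressive)

With the walls removed the bar would change length by δ_free = Σ αᵢΔT Lᵢ = 10.4×10⁻⁶×58×625 + 11.3×10⁻⁶×58×525 + 25.3×10⁻⁶×58×600 = 1.602 mm.
Since the ends are fixed, an axial force P builds up, equal in every segment, with P · Σ Lᵢ/(AᵢEᵢ) = δ_free.
The series flexibility is Σ Lᵢ/(AᵢEᵢ) = 625/(1100×27×10³) + 525/(2225×113×10³) + 600/(2500×45×10³) = 2.847×10⁻⁵ mm/N.
Hence P = δ_free / Σ(L/AE) = 1.602/2.847×10⁻⁵ = 56.26 kN (compressive).
σ_{concrete} = P / A = 56260 / 1100 = 51.15 MPa.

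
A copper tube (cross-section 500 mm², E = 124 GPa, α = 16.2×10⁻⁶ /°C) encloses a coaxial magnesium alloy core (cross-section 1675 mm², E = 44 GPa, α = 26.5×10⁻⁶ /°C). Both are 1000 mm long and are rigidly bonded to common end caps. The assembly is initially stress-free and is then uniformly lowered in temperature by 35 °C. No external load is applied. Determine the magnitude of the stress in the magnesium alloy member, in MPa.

σ ≈ 7.25 MPa (tensile)

Equilibrium of a rigid end plate with no external load gives equal and opposite internal forces ±P in the two members. Since α_{magnesium alloy} > α_{copper}, cooling drives the magnesium alloy into tension and the copper into compression.
Equating the net (thermal + elastic) strains gives |α₁ − α₂|·ΔT = P·[1/(A₁E₁) + 1/(A₂E₂)].
|α₁ − α₂|·ΔT = 10.3×10⁻⁶ × 35 = 0.0003605.
1/(A₁E₁) + 1/(A₂E₂) = 1/(500×124×10³) + 1/(1675×44×10³) = 2.97×10⁻⁸ N⁻¹.
P = 0.0003605 / 2.97×10⁻⁸ = 12140 N = 12.14 kN.
σ_{magnesium alloy} = P/A₂ = 12140/1675 = 7.247 MPa, tensile.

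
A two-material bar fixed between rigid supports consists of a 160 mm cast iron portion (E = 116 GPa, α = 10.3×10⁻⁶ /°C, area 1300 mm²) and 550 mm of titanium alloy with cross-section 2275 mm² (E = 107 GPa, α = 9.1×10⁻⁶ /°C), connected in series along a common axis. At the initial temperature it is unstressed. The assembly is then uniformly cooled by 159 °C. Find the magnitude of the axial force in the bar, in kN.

P ≈ 319 kN (tensile)

If the supports were absent, the total length change would be Σ αᵢΔT Lᵢ = 10.3×10⁻⁶×159×160 + 9.1×10⁻⁶×159×550 = 1.058 mm.
Since the ends are fixed, an axial force P builds up, equal in every segment, with P · Σ Lᵢ/(AᵢEᵢ) = δ_free.
Σ Lᵢ/(AᵢEᵢ) = 160/(1300×116×10³) + 550/(2275×107×10³) = 3.32×10⁻⁶ mm/N.
Hence P = δ_free / Σ(L/AE) = 1.058/3.32×10⁻⁶ = 318.6 kN (tensile).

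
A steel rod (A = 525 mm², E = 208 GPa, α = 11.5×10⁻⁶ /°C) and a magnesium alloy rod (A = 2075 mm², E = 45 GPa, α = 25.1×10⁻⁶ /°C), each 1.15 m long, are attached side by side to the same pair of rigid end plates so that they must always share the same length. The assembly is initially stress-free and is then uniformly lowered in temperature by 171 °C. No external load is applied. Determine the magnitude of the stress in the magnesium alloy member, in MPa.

Equilibrium of a rigid end plate with no external load gives equal and opposite internal forces ±P in the two members. Since α_{magnesium alloy} > α_{steel}, cooling drives the magnesium alloy into tension and the steel into compression.
Compatibility of the two members (thermal + elastic change equal): (α₁ − α₂)ΔT = P·[1/(A₁E₁) + 1/(A₂E₂)].
|α₁ − α₂|·ΔT = 13.6×10⁻⁶ × 171 = 0.002326.
1/(A₁E₁) + 1/(A₂E₂) = 1/(525×208×10³) + 1/(2075×45×10³) = 1.987×10⁻⁸ N⁻¹.
So P = 0.002326 / 1.987×10⁻⁸ = 117.1 kN.
σ_{magnesium alloy} = P/A₂ = 117100/2075 = 56.41 MPa, tensile.

σ ≈ 56.4 MPa (tensile)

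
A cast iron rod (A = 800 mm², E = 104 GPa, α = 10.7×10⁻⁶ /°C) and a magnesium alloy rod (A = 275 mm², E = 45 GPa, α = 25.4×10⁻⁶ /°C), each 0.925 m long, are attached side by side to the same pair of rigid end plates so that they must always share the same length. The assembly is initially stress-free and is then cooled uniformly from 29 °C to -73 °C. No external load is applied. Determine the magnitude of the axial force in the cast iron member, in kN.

Equilibrium of a rigid end plate with no external load gives equal and opposite internal forces ±P in the two members. Since α_{magnesium alloy} > α_{cast iron}, cooling drives the magnesium alloy into tension and the cast iron into compression.
Equating the net (thermal + elastic) strains gives |α₁ − α₂|·ΔT = P·[1/(A₁E₁) + 1/(A₂E₂)].
|α₁ − α₂|·ΔT = 14.7×10⁻⁶ × 102 = 0.001499.
1/(A₁E₁) + 1/(A₂E₂) = 1/(800×104×10³) + 1/(275×45×10³) = 9.283×10⁻⁸ N⁻¹.
So P = 0.001499 / 9.283×10⁻⁸ = 16.15 kN.

P ≈ 16.2 kN (compressive in the cast iron)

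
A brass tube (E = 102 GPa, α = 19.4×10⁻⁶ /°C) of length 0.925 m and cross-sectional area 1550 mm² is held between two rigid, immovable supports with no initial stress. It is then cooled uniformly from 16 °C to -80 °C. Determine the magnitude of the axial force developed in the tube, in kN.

P ≈ 294 kN (tensile)

Full restraint means ε = 0, so the stress is σ = EαΔT = 102×10³ × 19.4×10⁻⁶ × 96 = 190 MPa.
Then P = σA = 190 × 1550 mm² = 294.4 kN, tensile.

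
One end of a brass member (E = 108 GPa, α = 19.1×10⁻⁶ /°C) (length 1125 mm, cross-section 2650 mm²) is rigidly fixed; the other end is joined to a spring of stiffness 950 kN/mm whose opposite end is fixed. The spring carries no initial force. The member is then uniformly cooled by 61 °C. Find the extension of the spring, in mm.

Free thermal contraction: δ_free = αΔT L = 19.1×10⁻⁶ × 61 × 1125 = 1.311 mm.
Let P be the tensile force in the spring. The member extends elastically by PL/(AE) and the spring stretches by P/k; together these equal δ_free.
P [ L/(AE) + 1/k ] = δ_free → P [ 1125/(2650×108×10³) + 1/(950×10³) ] = 1.311.
P = 1.311 / 4.983×10⁻⁶ = 263000 N.
Spring extension = P/k = 263000/(950×10³) = 0.2769 mm.

δ ≈ 0.277 mm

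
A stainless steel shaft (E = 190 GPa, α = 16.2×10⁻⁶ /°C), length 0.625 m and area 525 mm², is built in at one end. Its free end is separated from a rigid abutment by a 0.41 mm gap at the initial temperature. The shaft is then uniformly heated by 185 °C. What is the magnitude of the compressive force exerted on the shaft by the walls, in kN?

P ≈ 234 kN

If the wall were absent the shaft would grow by αΔT L = 16.2×10⁻⁶ × 185 × 625 = 1.873 mm.
This exceeds the 0.41 mm gap, so the wall pushes back. The portion of expansion that must be recovered elastically is δ_free − gap = 1.873 − 0.41 = 1.463 mm.
That suppressed elongation corresponds to σ = E·Δ/L = 190×10³ × 1.463/625 = 444.8 MPa.
Force on the wall = σA = 444.8 × 525 mm² = 233.5 kN.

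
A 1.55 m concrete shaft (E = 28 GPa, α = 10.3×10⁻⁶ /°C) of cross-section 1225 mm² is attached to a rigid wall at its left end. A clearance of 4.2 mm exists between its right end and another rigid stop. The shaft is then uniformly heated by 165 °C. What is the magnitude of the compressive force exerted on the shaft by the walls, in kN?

Free thermal elongation = αΔT L = 10.3×10⁻⁶ × 165 × 1550 = 2.634 mm.
This is smaller than the 4.2 mm clearance, so the shaft expands freely without reaching the stop — the stress is zero.

P ≈ 0 kN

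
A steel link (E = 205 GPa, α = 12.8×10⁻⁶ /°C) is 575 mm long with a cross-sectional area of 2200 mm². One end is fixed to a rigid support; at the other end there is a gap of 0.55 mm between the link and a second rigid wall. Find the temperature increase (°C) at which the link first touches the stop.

The gap closes when αΔT L = 0.55 mm, since the link is still unstressed at that instant.
ΔT = 0.55 / (12.8×10⁻⁶ × 575) = 74.73 °C.

ΔT ≈ 74.7 °C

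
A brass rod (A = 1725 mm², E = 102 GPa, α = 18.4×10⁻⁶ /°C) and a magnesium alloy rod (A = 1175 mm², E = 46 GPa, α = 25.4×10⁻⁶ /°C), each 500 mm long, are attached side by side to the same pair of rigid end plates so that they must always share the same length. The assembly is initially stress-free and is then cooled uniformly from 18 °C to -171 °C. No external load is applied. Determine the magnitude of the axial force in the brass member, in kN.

Both members must finish at the same length. With the larger α, the magnesium alloy tends to over-contract; the plates restrain it, putting the magnesium alloy in tension and the brass in compression. With no external load the two internal forces are equal and opposite, magnitude P.
Compatibility of the two members (thermal + elastic change equal): (α₁ − α₂)ΔT = P·[1/(A₁E₁) + 1/(A₂E₂)].
|α₁ − α₂|·ΔT = 7×10⁻⁶ × 189 = 0.001323.
1/(A₁E₁) + 1/(A₂E₂) = 1/(1725×102×10³) + 1/(1175×46×10³) = 2.418×10⁻⁸ N⁻¹.
P = 0.001323 / 2.418×10⁻⁸ = 54700 N = 54.7 kN.

P ≈ 54.7 kN (compressive in the brass)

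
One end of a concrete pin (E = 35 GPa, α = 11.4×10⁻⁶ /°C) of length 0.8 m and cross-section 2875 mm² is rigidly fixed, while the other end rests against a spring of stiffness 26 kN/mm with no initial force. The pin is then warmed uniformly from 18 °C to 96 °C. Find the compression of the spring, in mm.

δ ≈ 0.59 mm

If the spring were absent the pin would lengthen by αΔT L = 11.4×10⁻⁶ × 78 × 800 = 0.7114 mm.
Let P be the compressive force at the spring. The pin shortens elastically by PL/(AE) and the spring compresses by P/k; together these equal δ_free.
P [ L/(AE) + 1/k ] = δ_free → P [ 800/(2875×35×10³) + 1/(26×10³) ] = 0.7114.
P = 0.7114 / 4.641×10⁻⁵ = 15330 N.
Spring compression = P/k = 15330/(26×10³) = 0.5895 mm.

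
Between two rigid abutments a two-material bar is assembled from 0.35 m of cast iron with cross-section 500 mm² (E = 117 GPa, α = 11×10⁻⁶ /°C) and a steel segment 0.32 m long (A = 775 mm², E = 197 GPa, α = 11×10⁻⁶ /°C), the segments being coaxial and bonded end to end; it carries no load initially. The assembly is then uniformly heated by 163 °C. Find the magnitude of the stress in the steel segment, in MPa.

With the walls removed the bar would change length by δ_free = Σ αᵢΔT Lᵢ = 11×10⁻⁶×163×350 + 11×10⁻⁶×163×320 = 1.201 mm.
The walls prevent any net length change, so an axial force P (same in every segment) develops. Compatibility: P · Σ Lᵢ/(AᵢEᵢ) = δ_free.
Σ Lᵢ/(AᵢEᵢ) = 350/(500×117×10³) + 320/(775×197×10³) = 8.079×10⁻⁶ mm/N.
So P = 1.201 / 8.079×10⁻⁶ = 148.7 kN, compressive.
σ_{steel} = P / A = 148700 / 775 = 191.9 MPa.

σ ≈ 192 MPa (compressive)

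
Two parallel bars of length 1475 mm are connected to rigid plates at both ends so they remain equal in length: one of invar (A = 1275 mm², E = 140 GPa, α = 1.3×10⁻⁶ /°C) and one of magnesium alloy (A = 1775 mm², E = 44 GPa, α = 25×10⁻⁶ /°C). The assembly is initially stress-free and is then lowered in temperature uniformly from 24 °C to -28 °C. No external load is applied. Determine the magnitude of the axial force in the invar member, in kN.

P ≈ 67 kN (compressive in the invar)

The magnesium alloy has the larger α, so on cooling it would change length more than the invar if both were free. The rigid plates force a common final length, so the magnesium alloy is put into tension and the invar into compression, with equal and opposite forces P (no external load).
Compatibility of the two members (thermal + elastic change equal): (α₁ − α₂)ΔT = P·[1/(A₁E₁) + 1/(A₂E₂)].
|α₁ − α₂|·ΔT = 23.7×10⁻⁶ × 52 = 0.001232.
1/(A₁E₁) + 1/(A₂E₂) = 1/(1275×140×10³) + 1/(1775×44×10³) = 1.841×10⁻⁸ N⁻¹.
So P = 0.001232 / 1.841×10⁻⁸ = 66.96 kN.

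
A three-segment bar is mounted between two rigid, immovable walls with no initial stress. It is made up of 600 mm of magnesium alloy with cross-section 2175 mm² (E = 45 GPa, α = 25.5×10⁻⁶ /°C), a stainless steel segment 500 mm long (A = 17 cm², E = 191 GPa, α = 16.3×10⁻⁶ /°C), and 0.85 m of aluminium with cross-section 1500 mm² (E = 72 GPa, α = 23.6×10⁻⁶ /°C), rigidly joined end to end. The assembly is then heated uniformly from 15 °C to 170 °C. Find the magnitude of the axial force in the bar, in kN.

With the walls removed the bar would change length by δ_free = Σ αᵢΔT Lᵢ = 25.5×10⁻⁶×155×600 + 16.3×10⁻⁶×155×500 + 23.6×10⁻⁶×155×850 = 6.744 mm.
Since the ends are fixed, an axial force P builds up, equal in every segment, with P · Σ Lᵢ/(AᵢEᵢ) = δ_free.
The series flexibility is Σ Lᵢ/(AᵢEᵢ) = 600/(2175×45×10³) + 500/(1700×191×10³) + 850/(1500×72×10³) = 1.554×10⁻⁵ mm/N.
Hence P = δ_free / Σ(L/AE) = 6.744/1.554×10⁻⁵ = 434 kN (compressive).

P ≈ 434 kN (compressive)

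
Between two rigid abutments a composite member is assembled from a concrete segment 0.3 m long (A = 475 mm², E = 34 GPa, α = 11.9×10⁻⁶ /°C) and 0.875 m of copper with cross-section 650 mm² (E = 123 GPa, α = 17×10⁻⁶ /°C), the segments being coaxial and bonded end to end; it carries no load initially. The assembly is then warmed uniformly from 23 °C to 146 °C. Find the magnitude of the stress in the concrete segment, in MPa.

σ ≈ 162 MPa (compressive)

Free thermal expansion of the whole bar: Σ αᵢΔT Lᵢ = 11.9×10⁻⁶×123×300 + 17×10⁻⁶×123×875 = 2.269 mm.
The rigid supports impose zero overall length change; the single axial force P common to all segments must satisfy P Σ Lᵢ/(AᵢEᵢ) = δ_free.
The series flexibility is Σ Lᵢ/(AᵢEᵢ) = 300/(475×34×10³) + 875/(650×123×10³) = 2.952×10⁻⁵ mm/N.
Hence P = δ_free / Σ(L/AE) = 2.269/2.952×10⁻⁵ = 76.85 kN (compressive).
σ_{concrete} = P / A = 76850 / 475 = 161.8 MPa.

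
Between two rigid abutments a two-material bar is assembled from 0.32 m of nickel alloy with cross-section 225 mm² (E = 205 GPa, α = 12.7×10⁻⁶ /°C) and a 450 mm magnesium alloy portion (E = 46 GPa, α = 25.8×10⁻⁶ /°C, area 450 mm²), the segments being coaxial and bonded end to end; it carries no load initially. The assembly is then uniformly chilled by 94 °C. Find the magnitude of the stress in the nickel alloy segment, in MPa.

With the walls removed the bar would change length by δ_free = Σ αᵢΔT Lᵢ = 12.7×10⁻⁶×94×320 + 25.8×10⁻⁶×94×450 = 1.473 mm.
The walls prevent any net length change, so an axial force P (same in every segment) develops. Compatibility: P · Σ Lᵢ/(AᵢEᵢ) = δ_free.
The series flexibility is Σ Lᵢ/(AᵢEᵢ) = 320/(225×205×10³) + 450/(450×46×10³) = 2.868×10⁻⁵ mm/N.
P = 1.473 / 2.868×10⁻⁵ = 51380 N = 51.38 kN, tensile.
σ_{nickel alloy} = P / A = 51380 / 225 = 228.3 MPa.

σ ≈ 228 MPa (tensile)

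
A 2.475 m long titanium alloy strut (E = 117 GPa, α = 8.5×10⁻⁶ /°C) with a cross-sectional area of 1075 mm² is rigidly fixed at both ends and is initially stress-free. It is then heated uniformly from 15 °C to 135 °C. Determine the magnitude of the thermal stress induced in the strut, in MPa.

σ ≈ 119 MPa (compressive)

With length fixed, the mechanical strain must cancel the thermal strain αΔT = 8.5×10⁻⁶ × 120 = 1020×10⁻⁶.
The stress required to suppress this strain is σ = Eε = 117×10³ × 1020×10⁻⁶ = 119.3 MPa, compressive since the strut is trying to expand.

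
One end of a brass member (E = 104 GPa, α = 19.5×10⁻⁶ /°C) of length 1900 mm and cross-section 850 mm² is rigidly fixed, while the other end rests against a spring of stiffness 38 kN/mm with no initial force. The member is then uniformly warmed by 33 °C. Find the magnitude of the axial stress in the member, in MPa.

If the spring were absent the member would lengthen by αΔT L = 19.5×10⁻⁶ × 33 × 1900 = 1.223 mm.
With a force P in the spring, the elastic change of the member is PL/(AE) and that of the spring is P/k; compatibility requires their sum to equal δ_free.
So P = δ_free / [L/(AE) + 1/k] = 1.223 / [ 1900/(850×104×10³) + 1/(38×10³) ].
P = 1.223 / 4.781×10⁻⁵ = 25570 N.
σ = P/A = 25570/850 = 30.09 MPa.

σ ≈ 30.1 MPa (compressive)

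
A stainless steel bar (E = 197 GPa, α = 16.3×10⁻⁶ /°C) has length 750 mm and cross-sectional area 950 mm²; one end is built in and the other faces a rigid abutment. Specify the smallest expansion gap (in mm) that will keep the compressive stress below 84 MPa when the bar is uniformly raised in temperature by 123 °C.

g ≈ 1.18 mm

With no wall the bar would lengthen by αΔT L = 16.3×10⁻⁶ × 123 × 750 = 1.504 mm.
At the allowable stress the elastic shortening the wall may impose is σL/E = 84 × 750 / (197×10³) = 0.3198 mm.
So the gap has to take up the difference, g_min = δ_free − σL/E = 1.504 − 0.3198 = 1.184 mm.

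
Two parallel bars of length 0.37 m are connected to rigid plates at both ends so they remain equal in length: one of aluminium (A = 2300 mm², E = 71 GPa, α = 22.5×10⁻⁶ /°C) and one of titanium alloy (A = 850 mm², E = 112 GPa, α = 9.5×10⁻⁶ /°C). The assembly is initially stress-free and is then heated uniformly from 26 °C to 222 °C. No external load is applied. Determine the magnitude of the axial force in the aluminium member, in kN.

The aluminium has the larger α, so on heating it would change length more than the titanium alloy if both were free. The rigid plates force a common final length, so the aluminium is put into compression and the titanium alloy into tension, with equal and opposite forces P (no external load).
Compatibility of the two members (thermal + elastic change equal): (α₁ − α₂)ΔT = P·[1/(A₁E₁) + 1/(A₂E₂)].
|α₁ − α₂|·ΔT = 13×10⁻⁶ × 196 = 0.002548.
1/(A₁E₁) + 1/(A₂E₂) = 1/(2300×71×10³) + 1/(850×112×10³) = 1.663×10⁻⁸ N⁻¹.
P = 0.002548 / 1.663×10⁻⁸ = 153200 N = 153.2 kN.

P ≈ 153 kN (compressive in the aluminium)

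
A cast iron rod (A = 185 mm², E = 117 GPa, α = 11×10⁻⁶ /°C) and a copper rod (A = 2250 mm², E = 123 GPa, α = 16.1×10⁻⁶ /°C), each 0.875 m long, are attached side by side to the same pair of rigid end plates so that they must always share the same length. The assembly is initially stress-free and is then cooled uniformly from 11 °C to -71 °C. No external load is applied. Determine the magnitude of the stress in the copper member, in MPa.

Both members must finish at the same length. With the larger α, the copper tends to over-contract; the plates restrain it, putting the copper in tension and the cast iron in compression. With no external load the two internal forces are equal and opposite, magnitude P.
Compatibility of the two members (thermal + elastic change equal): (α₁ − α₂)ΔT = P·[1/(A₁E₁) + 1/(A₂E₂)].
|α₁ − α₂|·ΔT = 5.1×10⁻⁶ × 82 = 0.0004182.
1/(A₁E₁) + 1/(A₂E₂) = 1/(185×117×10³) + 1/(2250×123×10³) = 4.981×10⁻⁸ N⁻¹.
P = 0.0004182 / 4.981×10⁻⁸ = 8395 N = 8.395 kN.
σ_{copper} = P/A₂ = 8395/2250 = 3.731 MPa, tensile.

σ ≈ 3.73 MPa (tensile)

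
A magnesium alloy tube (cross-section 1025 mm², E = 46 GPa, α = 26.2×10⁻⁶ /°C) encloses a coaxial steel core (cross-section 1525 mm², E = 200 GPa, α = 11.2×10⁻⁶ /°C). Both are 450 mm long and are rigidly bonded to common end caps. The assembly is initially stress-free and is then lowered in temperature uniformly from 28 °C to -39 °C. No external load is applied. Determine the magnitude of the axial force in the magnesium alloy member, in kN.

Both members must finish at the same length. With the larger α, the magnesium alloy tends to over-contract; the plates restrain it, putting the magnesium alloy in tension and the steel in compression. With no external load the two internal forces are equal and opposite, magnitude P.
Equating the net (thermal + elastic) strains gives |α₁ − α₂|·ΔT = P·[1/(A₁E₁) + 1/(A₂E₂)].
|α₁ − α₂|·ΔT = 15×10⁻⁶ × 67 = 0.001005.
1/(A₁E₁) + 1/(A₂E₂) = 1/(1025×46×10³) + 1/(1525×200×10³) = 2.449×10⁻⁸ N⁻¹.
So P = 0.001005 / 2.449×10⁻⁸ = 41.04 kN.

P ≈ 41 kN (tensile in the magnesium alloy)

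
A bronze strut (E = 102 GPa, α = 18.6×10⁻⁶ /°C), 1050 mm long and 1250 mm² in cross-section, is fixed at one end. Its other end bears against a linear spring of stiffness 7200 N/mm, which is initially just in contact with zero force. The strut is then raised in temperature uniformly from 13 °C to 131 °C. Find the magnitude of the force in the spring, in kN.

P ≈ 15.7 kN

The unrestrained thermal change is αΔT L = 18.6×10⁻⁶ × 118 × 1050 = 2.305 mm.
Let P be the compressive force at the spring. The strut shortens elastically by PL/(AE) and the spring compresses by P/k; together these equal δ_free.
P [ L/(AE) + 1/k ] = δ_free → P [ 1050/(1250×102×10³) + 1/(7200) ] = 2.305.
P = 2.305 / 0.0001471 = 15660 N.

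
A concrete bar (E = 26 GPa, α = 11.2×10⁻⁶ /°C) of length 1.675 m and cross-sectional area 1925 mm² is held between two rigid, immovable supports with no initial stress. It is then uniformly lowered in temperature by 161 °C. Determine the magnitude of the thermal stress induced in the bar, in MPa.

Because both ends are immovable the net strain is zero, and the suppressed thermal strain is αΔT = 11.2×10⁻⁶ × 161 = 1803.2×10⁻⁶.
σ = EαΔT = 26×10³ × 11.2×10⁻⁶ × 161 = 46.88 MPa (tensile; the bar is trying to contract).

σ ≈ 46.9 MPa (tensile)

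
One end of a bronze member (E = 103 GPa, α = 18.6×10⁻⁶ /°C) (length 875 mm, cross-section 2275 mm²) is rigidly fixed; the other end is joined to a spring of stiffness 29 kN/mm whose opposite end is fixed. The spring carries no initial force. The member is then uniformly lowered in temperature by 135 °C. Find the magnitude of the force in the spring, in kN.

If the spring were absent the member would shorten by αΔT L = 18.6×10⁻⁶ × 135 × 875 = 2.197 mm.
Let P be the tensile force in the spring. The member extends elastically by PL/(AE) and the spring stretches by P/k; together these equal δ_free.
So P = δ_free / [L/(AE) + 1/k] = 2.197 / [ 875/(2275×103×10³) + 1/(29×10³) ].
P = 2.197 / 3.822×10⁻⁵ = 57490 N.

P ≈ 57.5 kN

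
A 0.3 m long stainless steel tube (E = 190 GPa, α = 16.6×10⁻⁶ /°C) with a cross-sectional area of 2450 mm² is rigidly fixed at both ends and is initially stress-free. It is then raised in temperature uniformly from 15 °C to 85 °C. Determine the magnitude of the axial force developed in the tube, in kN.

P ≈ 541 kN (compressive)

With zero net strain, σ = E·αΔT = 190 GPa × 16.6×10⁻⁶ × 70 = 220.8 MPa.
Axial force P = σA = 220.8 × 2450 = 540900 N = 540.9 kN, compressive.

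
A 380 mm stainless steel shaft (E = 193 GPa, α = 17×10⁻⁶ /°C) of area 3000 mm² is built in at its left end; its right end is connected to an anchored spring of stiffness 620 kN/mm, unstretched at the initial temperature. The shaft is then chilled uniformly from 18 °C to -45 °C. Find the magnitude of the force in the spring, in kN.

P ≈ 179 kN

If the spring were absent the shaft would shorten by αΔT L = 17×10⁻⁶ × 63 × 380 = 0.407 mm.
Let P be the tensile force in the spring. The shaft extends elastically by PL/(AE) and the spring stretches by P/k; together these equal δ_free.
So P = δ_free / [L/(AE) + 1/k] = 0.407 / [ 380/(3000×193×10³) + 1/(620×10³) ].
P = 0.407 / 2.269×10⁻⁶ = 179300 N.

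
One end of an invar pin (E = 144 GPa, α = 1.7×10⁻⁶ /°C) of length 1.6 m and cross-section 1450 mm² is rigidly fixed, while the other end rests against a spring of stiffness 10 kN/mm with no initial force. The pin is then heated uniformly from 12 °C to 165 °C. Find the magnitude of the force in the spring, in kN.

Free thermal expansion: δ_free = αΔT L = 1.7×10⁻⁶ × 153 × 1600 = 0.4162 mm.
With a force P in the spring, the elastic change of the pin is PL/(AE) and that of the spring is P/k; compatibility requires their sum to equal δ_free.
P [ L/(AE) + 1/k ] = δ_free → P [ 1600/(1450×144×10³) + 1/(10×10³) ] = 0.4162.
P = 0.4162 / 0.0001077 = 3865 N.

P ≈ 3.87 kN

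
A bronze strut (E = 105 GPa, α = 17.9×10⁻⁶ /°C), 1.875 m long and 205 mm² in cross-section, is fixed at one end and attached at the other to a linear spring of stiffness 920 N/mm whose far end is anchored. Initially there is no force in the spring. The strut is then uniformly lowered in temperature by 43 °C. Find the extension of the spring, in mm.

If the spring were absent the strut would shorten by αΔT L = 17.9×10⁻⁶ × 43 × 1875 = 1.443 mm.
Let P be the tensile force in the spring. The strut extends elastically by PL/(AE) and the spring stretches by P/k; together these equal δ_free.
So P = δ_free / [L/(AE) + 1/k] = 1.443 / [ 1875/(205×105×10³) + 1/(920) ].
P = 1.443 / 0.001174 = 1229 N.
Spring extension = P/k = 1229/(920) = 1.336 mm.

δ ≈ 1.34 mm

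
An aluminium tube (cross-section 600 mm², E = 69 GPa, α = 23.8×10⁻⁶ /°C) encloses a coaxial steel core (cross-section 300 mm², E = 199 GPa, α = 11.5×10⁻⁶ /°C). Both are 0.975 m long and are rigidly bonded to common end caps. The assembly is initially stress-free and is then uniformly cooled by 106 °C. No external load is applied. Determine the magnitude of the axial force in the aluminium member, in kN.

P ≈ 31.9 kN (tensile in the aluminium)

Both members must finish at the same length. With the larger α, the aluminium tends to over-contract; the plates restrain it, putting the aluminium in tension and the steel in compression. With no external load the two internal forces are equal and opposite, magnitude P.
Setting the final lengths equal and cancelling L: (α₁ − α₂)ΔT = P/(A₁E₁) + P/(A₂E₂).
|α₁ − α₂|·ΔT = 12.3×10⁻⁶ × 106 = 0.001304.
1/(A₁E₁) + 1/(A₂E₂) = 1/(600×69×10³) + 1/(300×199×10³) = 4.091×10⁻⁸ N⁻¹.
So P = 0.001304 / 4.091×10⁻⁸ = 31.87 kN.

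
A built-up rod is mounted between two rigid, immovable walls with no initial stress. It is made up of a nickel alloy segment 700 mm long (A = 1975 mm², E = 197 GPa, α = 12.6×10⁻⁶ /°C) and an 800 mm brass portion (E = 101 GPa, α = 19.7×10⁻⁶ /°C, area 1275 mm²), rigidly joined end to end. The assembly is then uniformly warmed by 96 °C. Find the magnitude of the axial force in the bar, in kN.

P ≈ 295 kN (compressive)

Free thermal expansion of the whole bar: Σ αᵢΔT Lᵢ = 12.6×10⁻⁶×96×700 + 19.7×10⁻⁶×96×800 = 2.36 mm.
The walls prevent any net length change, so an axial force P (same in every segment) develops. Compatibility: P · Σ Lᵢ/(AᵢEᵢ) = δ_free.
The series flexibility is Σ Lᵢ/(AᵢEᵢ) = 700/(1975×197×10³) + 800/(1275×101×10³) = 8.012×10⁻⁶ mm/N.
P = 2.36 / 8.012×10⁻⁶ = 294500 N = 294.5 kN, compressive.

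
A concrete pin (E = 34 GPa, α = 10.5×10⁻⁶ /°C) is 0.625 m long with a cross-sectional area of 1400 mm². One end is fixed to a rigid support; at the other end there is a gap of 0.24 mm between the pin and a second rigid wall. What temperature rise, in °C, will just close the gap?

Contact occurs when the free expansion equals the gap: αΔT L = 0.24 mm.
So ΔT = g/(αL) = 0.24/(10.5×10⁻⁶ × 625) = 36.57 °C.

ΔT ≈ 36.6 °C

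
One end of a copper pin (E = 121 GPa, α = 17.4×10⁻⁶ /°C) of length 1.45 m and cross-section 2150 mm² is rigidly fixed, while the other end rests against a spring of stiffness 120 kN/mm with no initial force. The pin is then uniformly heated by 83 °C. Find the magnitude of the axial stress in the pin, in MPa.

Free thermal expansion: δ_free = αΔT L = 17.4×10⁻⁶ × 83 × 1450 = 2.094 mm.
With a force P in the spring, the elastic change of the pin is PL/(AE) and that of the spring is P/k; compatibility requires their sum to equal δ_free.
P [ L/(AE) + 1/k ] = δ_free → P [ 1450/(2150×121×10³) + 1/(120×10³) ] = 2.094.
P = 2.094 / 1.391×10⁻⁵ = 150600 N.
σ = P/A = 150600/2150 = 70.04 MPa.

σ ≈ 70 MPa (compressive)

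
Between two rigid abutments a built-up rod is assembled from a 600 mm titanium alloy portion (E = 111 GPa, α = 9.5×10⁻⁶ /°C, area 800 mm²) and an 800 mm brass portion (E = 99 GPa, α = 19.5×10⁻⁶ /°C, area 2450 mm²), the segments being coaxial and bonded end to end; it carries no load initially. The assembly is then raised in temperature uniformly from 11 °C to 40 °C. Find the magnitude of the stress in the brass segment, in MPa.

σ ≈ 25.1 MPa (compressive)

If the supports were absent, the total length change would be Σ αᵢΔT Lᵢ = 9.5×10⁻⁶×29×600 + 19.5×10⁻⁶×29×800 = 0.6177 mm.
The rigid supports impose zero overall length change; the single axial force P common to all segments must satisfy P Σ Lᵢ/(AᵢEᵢ) = δ_free.
Σ Lᵢ/(AᵢEᵢ) = 600/(800×111×10³) + 800/(2450×99×10³) = 1.006×10⁻⁵ mm/N.
Hence P = δ_free / Σ(L/AE) = 0.6177/1.006×10⁻⁵ = 61.43 kN (compressive).
σ_{brass} = P / A = 61430 / 2450 = 25.07 MPa.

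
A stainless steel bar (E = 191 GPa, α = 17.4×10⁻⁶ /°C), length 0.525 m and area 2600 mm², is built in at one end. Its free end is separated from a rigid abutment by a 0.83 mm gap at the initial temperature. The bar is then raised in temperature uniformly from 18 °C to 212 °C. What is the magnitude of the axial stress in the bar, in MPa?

σ ≈ 343 MPa (compressive)

Unrestrained expansion: δ_free = αΔT L = 17.4×10⁻⁶ × 194 × 525 = 1.772 mm.
After closing the 0.83 mm clearance, 1.772 − 0.83 = 0.9422 mm of expansion remains to be suppressed by the wall.
Compatibility: PL/(AE) = 0.9422 mm, so σ = P/A = E × (0.9422/525) = 342.8 MPa.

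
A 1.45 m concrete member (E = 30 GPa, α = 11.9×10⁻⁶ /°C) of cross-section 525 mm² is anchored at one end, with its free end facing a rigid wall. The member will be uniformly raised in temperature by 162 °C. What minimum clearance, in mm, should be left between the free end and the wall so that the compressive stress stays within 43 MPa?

Free expansion if unrestrained: δ_free = αΔT L = 11.9×10⁻⁶ × 162 × 1450 = 2.795 mm.
A stress of 43 MPa corresponds to the wall pushing the member back by σL/E = 43×1450/(30×10³) = 2.078 mm.
The gap must absorb the remainder: g_min = 2.795 − 2.078 = 0.717 mm.

g ≈ 0.717 mm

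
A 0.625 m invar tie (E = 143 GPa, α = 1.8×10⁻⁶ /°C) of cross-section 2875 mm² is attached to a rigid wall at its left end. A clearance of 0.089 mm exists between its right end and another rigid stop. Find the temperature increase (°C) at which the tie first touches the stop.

Contact occurs when the free expansion equals the gap: αΔT L = 0.089 mm.
So ΔT = g/(αL) = 0.089/(1.8×10⁻⁶ × 625) = 79.11 °C.

ΔT ≈ 79.1 °C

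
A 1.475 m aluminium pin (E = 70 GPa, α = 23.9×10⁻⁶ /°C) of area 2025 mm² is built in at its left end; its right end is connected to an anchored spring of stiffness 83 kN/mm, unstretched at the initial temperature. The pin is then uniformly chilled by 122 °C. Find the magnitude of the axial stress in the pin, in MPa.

The unrestrained thermal change is αΔT L = 23.9×10⁻⁶ × 122 × 1475 = 4.301 mm.
With a force P in the spring, the elastic change of the pin is PL/(AE) and that of the spring is P/k; compatibility requires their sum to equal δ_free.
P [ L/(AE) + 1/k ] = δ_free → P [ 1475/(2025×70×10³) + 1/(83×10³) ] = 4.301.
P = 4.301 / 2.245×10⁻⁵ = 191500 N.
σ = P/A = 191500/2025 = 94.59 MPa.

σ ≈ 94.6 MPa (tensile)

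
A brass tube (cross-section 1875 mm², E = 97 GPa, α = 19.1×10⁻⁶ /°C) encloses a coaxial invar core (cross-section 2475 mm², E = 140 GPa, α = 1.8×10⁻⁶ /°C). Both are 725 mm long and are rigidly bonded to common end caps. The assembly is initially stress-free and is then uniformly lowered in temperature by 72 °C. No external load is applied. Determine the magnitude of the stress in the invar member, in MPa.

Both members must finish at the same length. With the larger α, the brass tends to over-contract; the plates restrain it, putting the brass in tension and the invar in compression. With no external load the two internal forces are equal and opposite, magnitude P.
Setting the final lengths equal and cancelling L: (α₁ − α₂)ΔT = P/(A₁E₁) + P/(A₂E₂).
|α₁ − α₂|·ΔT = 17.3×10⁻⁶ × 72 = 0.001246.
1/(A₁E₁) + 1/(A₂E₂) = 1/(1875×97×10³) + 1/(2475×140×10³) = 8.384×10⁻⁹ N⁻¹.
P = 0.001246 / 8.384×10⁻⁹ = 148600 N = 148.6 kN.
σ_{invar} = P/A₂ = 148600/2475 = 60.03 MPa, compressive.

σ ≈ 60 MPa (compressive)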